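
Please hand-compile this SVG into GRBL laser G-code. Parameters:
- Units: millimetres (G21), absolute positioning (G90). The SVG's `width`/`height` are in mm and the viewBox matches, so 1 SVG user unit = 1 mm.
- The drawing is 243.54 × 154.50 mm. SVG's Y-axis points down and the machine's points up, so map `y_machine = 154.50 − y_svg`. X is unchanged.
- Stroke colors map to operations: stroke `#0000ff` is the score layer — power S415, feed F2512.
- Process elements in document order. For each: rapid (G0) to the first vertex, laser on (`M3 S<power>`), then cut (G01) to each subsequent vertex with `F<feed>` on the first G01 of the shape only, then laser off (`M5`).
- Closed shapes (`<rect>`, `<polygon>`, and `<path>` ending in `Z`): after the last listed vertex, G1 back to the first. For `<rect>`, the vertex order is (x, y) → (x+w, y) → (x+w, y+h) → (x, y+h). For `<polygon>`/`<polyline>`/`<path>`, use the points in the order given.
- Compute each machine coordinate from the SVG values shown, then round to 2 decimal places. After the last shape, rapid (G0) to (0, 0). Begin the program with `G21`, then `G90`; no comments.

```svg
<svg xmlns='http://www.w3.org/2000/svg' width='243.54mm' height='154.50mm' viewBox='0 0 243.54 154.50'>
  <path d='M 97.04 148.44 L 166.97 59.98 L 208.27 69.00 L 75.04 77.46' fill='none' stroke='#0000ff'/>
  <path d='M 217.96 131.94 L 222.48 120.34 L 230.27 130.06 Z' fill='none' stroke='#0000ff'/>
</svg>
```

viewBox `0 0 243.54 154.50` with mm width/height → 1 unit = 1 mm. Flip: y_m = 154.50 − y_svg.

**Shape 1** — `<path>` open polyline, stroke `#0000ff` → score (S415, F2512). Machine vertices: (97.04,6.06) → (166.97,94.52) → (208.27,85.50) → (75.04,77.04). Open path.

**Shape 2** — `<path>` regular polygon, stroke `#0000ff` → score (S415, F2512). Machine vertices: (217.96,22.56) → (222.48,34.16) → (230.27,24.44) → (217.96,22.56). Closed: final G1 returns to the first vertex.

G21
G90
G0 X97.04 Y6.06
M3 S415
G01 X166.97 Y94.52 F2512
G01 X208.27 Y85.50
G01 X75.04 Y77.04
M5
G0 X217.96 Y22.56
M3 S415
G01 X222.48 Y34.16 F2512
G01 X230.27 Y24.44
G01 X217.96 Y22.56
M5
G0 X0.00 Y0.00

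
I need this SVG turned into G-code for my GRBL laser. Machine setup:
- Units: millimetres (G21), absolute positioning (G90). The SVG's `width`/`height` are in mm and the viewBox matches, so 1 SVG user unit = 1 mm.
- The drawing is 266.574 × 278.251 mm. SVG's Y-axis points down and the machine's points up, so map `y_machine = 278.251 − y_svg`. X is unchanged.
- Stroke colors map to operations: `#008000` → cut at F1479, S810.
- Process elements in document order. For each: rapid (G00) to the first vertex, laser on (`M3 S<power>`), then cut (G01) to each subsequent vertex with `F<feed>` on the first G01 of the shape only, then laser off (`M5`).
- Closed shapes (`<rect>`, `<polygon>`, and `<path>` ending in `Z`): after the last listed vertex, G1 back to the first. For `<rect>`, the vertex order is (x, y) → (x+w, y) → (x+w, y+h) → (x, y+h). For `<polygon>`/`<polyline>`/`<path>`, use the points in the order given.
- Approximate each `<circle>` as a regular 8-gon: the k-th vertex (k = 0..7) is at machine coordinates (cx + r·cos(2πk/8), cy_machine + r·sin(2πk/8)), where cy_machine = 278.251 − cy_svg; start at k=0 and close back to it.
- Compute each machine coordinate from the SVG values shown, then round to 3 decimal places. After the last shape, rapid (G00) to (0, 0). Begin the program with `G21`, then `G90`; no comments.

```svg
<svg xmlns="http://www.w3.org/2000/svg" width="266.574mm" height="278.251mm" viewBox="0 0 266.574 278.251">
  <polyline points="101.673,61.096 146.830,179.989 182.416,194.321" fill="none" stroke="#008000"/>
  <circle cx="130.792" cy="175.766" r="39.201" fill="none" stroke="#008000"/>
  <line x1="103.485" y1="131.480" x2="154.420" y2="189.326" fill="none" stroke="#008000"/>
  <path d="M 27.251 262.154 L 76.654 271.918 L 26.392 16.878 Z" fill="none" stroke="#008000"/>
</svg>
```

G21
G90
G00 X101.673 Y217.155
M3 S810
G01 X146.830 Y98.262 F1479
G01 X182.416 Y83.930
M5
G00 X169.993 Y102.485
M3 S810
G01 X158.511 Y130.204 F1479
G01 X130.792 Y141.686
G01 X103.073 Y130.204
G01 X91.591 Y102.485
G01 X103.073 Y74.766
G01 X130.792 Y63.284
G01 X158.511 Y74.766
G01 X169.993 Y102.485
M5
G00 X103.485 Y146.771
M3 S810
G01 X154.420 Y88.925 F1479
M5
G00 X27.251 Y16.097
M3 S810
G01 X76.654 Y6.333 F1479
G01 X26.392 Y261.373
G01 X27.251 Y16.097
M5
G00 X0.000 Y0.000

viewBox `0 0 266.574 278.251` with mm width/height → 1 unit = 1 mm. Flip: y_m = 278.251 − y_svg.

**Shape 1** — `<polyline>` open polyline, stroke `#008000` → cut (S810, F1479). Machine vertices: (101.673,217.155) → (146.830,98.262) → (182.416,83.930). Open path.

**Shape 2** — `<circle>` circle, stroke `#008000` → cut (S810, F1479). Machine vertices: (169.993,102.485) → (158.511,130.204) → (130.792,141.686) → (103.073,130.204) → (91.591,102.485) → (103.073,74.766) → (130.792,63.284) → (158.511,74.766) → (169.993,102.485). Closed: final G1 returns to the first vertex.

**Shape 3** — `<line>` line segment, stroke `#008000` → cut (S810, F1479). Machine vertices: (103.485,146.771) → (154.420,88.925). Open path.

**Shape 4** — `<path>` closed polygon, stroke `#008000` → cut (S810, F1479). Machine vertices: (27.251,16.097) → (76.654,6.333) → (26.392,261.373) → (27.251,16.097). Closed: final G1 returns to the first vertex.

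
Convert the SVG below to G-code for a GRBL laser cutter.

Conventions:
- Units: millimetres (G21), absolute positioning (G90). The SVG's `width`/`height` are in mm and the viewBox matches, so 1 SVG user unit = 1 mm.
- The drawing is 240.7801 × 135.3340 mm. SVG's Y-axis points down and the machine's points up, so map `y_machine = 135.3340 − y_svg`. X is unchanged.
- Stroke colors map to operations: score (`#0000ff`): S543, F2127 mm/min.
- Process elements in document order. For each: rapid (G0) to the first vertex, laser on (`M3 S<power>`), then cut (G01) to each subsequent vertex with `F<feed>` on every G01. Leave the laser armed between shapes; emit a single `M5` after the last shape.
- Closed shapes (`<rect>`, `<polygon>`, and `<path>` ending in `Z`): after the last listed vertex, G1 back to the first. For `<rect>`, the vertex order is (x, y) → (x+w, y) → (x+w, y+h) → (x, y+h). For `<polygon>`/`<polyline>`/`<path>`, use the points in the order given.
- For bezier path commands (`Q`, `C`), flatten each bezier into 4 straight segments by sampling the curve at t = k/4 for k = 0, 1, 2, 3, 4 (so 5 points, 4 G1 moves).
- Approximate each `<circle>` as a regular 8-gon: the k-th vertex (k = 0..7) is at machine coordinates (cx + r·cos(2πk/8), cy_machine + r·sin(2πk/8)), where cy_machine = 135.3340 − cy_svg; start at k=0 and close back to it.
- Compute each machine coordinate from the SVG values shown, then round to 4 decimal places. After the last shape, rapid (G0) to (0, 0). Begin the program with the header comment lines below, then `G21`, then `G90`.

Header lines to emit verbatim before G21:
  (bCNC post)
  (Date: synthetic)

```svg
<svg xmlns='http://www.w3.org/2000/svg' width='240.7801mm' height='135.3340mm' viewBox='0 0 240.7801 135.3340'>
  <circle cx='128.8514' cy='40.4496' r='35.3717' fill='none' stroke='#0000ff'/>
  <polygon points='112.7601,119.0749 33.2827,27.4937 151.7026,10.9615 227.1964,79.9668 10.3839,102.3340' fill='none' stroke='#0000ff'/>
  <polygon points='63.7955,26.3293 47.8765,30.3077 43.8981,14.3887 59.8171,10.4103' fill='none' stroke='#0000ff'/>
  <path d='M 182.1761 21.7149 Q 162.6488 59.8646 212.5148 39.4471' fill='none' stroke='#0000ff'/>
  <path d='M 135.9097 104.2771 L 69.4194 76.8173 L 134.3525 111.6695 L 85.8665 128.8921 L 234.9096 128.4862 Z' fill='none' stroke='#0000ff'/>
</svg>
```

(bCNC post)
(Date: synthetic)
G21
G90
G0 X164.2231 Y94.8844
M3 S543
G01 X153.8630 Y119.8960 F2127
G01 X128.8514 Y130.2561 F2127
G01 X103.8398 Y119.8960 F2127
G01 X93.4797 Y94.8844 F2127
G01 X103.8398 Y69.8728 F2127
G01 X128.8514 Y59.5127 F2127
G01 X153.8630 Y69.8728 F2127
G01 X164.2231 Y94.8844 F2127
G0 X112.7601 Y16.2591
M3 S543
G01 X33.2827 Y107.8403 F2127
G01 X151.7026 Y124.3725 F2127
G01 X227.1964 Y55.3672 F2127
G01 X10.3839 Y33.0000 F2127
G01 X112.7601 Y16.2591 F2127
G0 X63.7955 Y109.0047
M3 S543
G01 X47.8765 Y105.0263 F2127
G01 X43.8981 Y120.9453 F2127
G01 X59.8171 Y124.9237 F2127
G01 X63.7955 Y109.0047 F2127
G0 X182.1761 Y113.6191
M3 S543
G01 X176.7495 Y98.2047 F2127
G01 X179.9971 Y90.1112 F2127
G01 X191.9189 Y89.3386 F2127
G01 X212.5148 Y95.8869 F2127
G0 X135.9097 Y31.0569
M3 S543
G01 X69.4194 Y58.5167 F2127
G01 X134.3525 Y23.6645 F2127
G01 X85.8665 Y6.4419 F2127
G01 X234.9096 Y6.8478 F2127
G01 X135.9097 Y31.0569 F2127
M5
G0 X0.0000 Y0.0000

viewBox `0 0 240.7801 135.3340` with mm width/height → 1 unit = 1 mm. Flip: y_m = 135.3340 − y_svg.

**Shape 1** — `<circle>` circle, stroke `#0000ff` → score (S543, F2127). Machine vertices: (164.2231,94.8844) → (153.8630,119.8960) → (128.8514,130.2561) → (103.8398,119.8960) → (93.4797,94.8844) → (103.8398,69.8728) → (128.8514,59.5127) → (153.8630,69.8728) → (164.2231,94.8844). Closed: final G1 returns to the first vertex.

**Shape 2** — `<polygon>` closed polygon, stroke `#0000ff` → score (S543, F2127). Machine vertices: (112.7601,16.2591) → (33.2827,107.8403) → (151.7026,124.3725) → (227.1964,55.3672) → (10.3839,33.0000) → (112.7601,16.2591). Closed: final G1 returns to the first vertex.

**Shape 3** — `<polygon>` regular polygon, stroke `#0000ff` → score (S543, F2127). Machine vertices: (63.7955,109.0047) → (47.8765,105.0263) → (43.8981,120.9453) → (59.8171,124.9237) → (63.7955,109.0047). Closed: final G1 returns to the first vertex.

**Shape 4** — `<path>` quadratic bezier, stroke `#0000ff` → score (S543, F2127). Control points (SVG): P0=(182.1761,21.7149), P1=(162.6488,59.8646), P2=(212.5148,39.4471); sampled at t=k/4. Machine vertices: (182.1761,113.6191) → (176.7495,98.2047) → (179.9971,90.1112) → (191.9189,89.3386) → (212.5148,95.8869). Open path.

**Shape 5** — `<path>` closed polygon, stroke `#0000ff` → score (S543, F2127). Machine vertices: (135.9097,31.0569) → (69.4194,58.5167) → (134.3525,23.6645) → (85.8665,6.4419) → (234.9096,6.8478) → (135.9097,31.0569). Closed: final G1 returns to the first vertex.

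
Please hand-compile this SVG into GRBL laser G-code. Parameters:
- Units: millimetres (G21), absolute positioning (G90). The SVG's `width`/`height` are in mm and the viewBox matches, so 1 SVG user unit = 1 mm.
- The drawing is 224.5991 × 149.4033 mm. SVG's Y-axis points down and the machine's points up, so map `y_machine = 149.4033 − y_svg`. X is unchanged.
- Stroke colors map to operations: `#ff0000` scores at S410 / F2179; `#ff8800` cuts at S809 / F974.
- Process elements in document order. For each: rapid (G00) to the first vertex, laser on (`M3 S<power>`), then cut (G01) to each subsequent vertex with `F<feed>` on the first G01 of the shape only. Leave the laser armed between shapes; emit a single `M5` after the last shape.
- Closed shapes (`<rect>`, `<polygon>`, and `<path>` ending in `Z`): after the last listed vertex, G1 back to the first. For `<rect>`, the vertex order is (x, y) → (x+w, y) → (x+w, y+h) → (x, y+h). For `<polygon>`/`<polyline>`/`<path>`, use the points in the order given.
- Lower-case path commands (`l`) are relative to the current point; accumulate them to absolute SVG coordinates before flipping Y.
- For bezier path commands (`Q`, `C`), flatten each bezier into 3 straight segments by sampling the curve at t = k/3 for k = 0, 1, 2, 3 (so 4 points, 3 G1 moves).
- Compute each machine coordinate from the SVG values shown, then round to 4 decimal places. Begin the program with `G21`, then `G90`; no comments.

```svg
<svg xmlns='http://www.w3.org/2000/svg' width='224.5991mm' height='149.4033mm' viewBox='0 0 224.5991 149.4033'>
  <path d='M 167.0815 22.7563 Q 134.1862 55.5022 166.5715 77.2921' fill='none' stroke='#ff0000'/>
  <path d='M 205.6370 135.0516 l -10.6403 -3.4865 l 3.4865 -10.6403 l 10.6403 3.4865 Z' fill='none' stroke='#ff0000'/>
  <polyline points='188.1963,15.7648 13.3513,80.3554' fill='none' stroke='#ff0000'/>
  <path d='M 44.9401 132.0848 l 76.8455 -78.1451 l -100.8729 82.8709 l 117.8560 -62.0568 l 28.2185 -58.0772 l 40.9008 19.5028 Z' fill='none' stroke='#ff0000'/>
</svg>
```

G21
G90
G00 X167.0815 Y126.6470
M3 S410
G01 X152.4047 Y106.0337 F2179
G01 X152.2347 Y87.8551
G01 X166.5715 Y72.1112
G00 X205.6370 Y14.3517
M3 S410
G01 X194.9967 Y17.8382 F2179
G01 X198.4832 Y28.4785
G01 X209.1235 Y24.9920
G01 X205.6370 Y14.3517
G00 X188.1963 Y133.6385
M3 S410
G01 X13.3513 Y69.0479 F2179
G00 X44.9401 Y17.3185
M3 S410
G01 X121.7856 Y95.4636 F2179
G01 X20.9127 Y12.5927
G01 X138.7687 Y74.6495
G01 X166.9872 Y132.7267
G01 X207.8880 Y113.2239
G01 X44.9401 Y17.3185
M5

Since the viewBox matches the mm dimensions, user units are millimetres directly. The only transform is the Y-flip y_m = 149.4033 − y_svg.

Shape 1 is a quadratic bezier drawn with `<path>`. Its stroke #ff0000 means score at S410, F2179. After flipping Y the toolpath is (167.0815,126.6470) → (152.4047,106.0337) → (152.2347,87.8551) → (166.5715,72.1112).

Shape 2 is a regular polygon drawn with `<path>`. Its stroke #ff0000 means score at S410, F2179. After flipping Y the toolpath is (205.6370,14.3517) → (194.9967,17.8382) → (198.4832,28.4785) → (209.1235,24.9920) → (205.6370,14.3517), returning to the start.

Shape 3 is a line segment drawn with `<polyline>`. Its stroke #ff0000 means score at S410, F2179. After flipping Y the toolpath is (188.1963,133.6385) → (13.3513,69.0479).

Shape 4 is a closed polygon drawn with `<path>`. Its stroke #ff0000 means score at S410, F2179. After flipping Y the toolpath is (44.9401,17.3185) → (121.7856,95.4636) → (20.9127,12.5927) → (138.7687,74.6495) → (166.9872,132.7267) → (207.8880,113.2239) → (44.9401,17.3185), returning to the start.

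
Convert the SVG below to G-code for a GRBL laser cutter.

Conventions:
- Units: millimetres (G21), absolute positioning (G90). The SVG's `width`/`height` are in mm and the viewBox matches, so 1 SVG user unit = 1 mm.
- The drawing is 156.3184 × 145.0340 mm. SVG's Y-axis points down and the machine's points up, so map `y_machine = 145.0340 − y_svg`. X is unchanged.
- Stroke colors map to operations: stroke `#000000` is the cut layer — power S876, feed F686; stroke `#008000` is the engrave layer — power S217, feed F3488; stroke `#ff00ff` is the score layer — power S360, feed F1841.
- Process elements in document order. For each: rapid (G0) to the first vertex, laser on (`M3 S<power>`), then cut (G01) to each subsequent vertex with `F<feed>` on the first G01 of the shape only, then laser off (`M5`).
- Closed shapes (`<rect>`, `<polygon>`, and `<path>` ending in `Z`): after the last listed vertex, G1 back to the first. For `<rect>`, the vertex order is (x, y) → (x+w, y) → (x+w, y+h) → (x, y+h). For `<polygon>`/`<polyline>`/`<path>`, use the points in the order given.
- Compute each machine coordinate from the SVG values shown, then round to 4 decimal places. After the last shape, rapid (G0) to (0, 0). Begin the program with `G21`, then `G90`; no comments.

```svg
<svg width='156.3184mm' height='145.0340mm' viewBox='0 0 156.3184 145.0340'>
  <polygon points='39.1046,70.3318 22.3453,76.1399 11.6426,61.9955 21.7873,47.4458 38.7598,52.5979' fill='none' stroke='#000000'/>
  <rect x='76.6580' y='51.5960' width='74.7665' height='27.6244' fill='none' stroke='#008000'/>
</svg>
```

viewBox `0 0 156.3184 145.0340` with mm width/height → 1 unit = 1 mm. Flip: y_m = 145.0340 − y_svg.

**Shape 1** — `<polygon>` regular polygon, stroke `#000000` → cut (S876, F686). Machine vertices: (39.1046,74.7022) → (22.3453,68.8941) → (11.6426,83.0385) → (21.7873,97.5882) → (38.7598,92.4361) → (39.1046,74.7022). Closed: final G1 returns to the first vertex.

**Shape 2** — `<rect>` rectangle, stroke `#008000` → engrave (S217, F3488). Machine vertices: (76.6580,93.4380) → (151.4245,93.4380) → (151.4245,65.8136) → (76.6580,65.8136) → (76.6580,93.4380). Closed: final G1 returns to the first vertex.

G21
G90
G0 X39.1046 Y74.7022
M3 S876
G01 X22.3453 Y68.8941 F686
G01 X11.6426 Y83.0385
G01 X21.7873 Y97.5882
G01 X38.7598 Y92.4361
G01 X39.1046 Y74.7022
M5
G0 X76.6580 Y93.4380
M3 S217
G01 X151.4245 Y93.4380 F3488
G01 X151.4245 Y65.8136
G01 X76.6580 Y65.8136
G01 X76.6580 Y93.4380
M5
G0 X0.0000 Y0.0000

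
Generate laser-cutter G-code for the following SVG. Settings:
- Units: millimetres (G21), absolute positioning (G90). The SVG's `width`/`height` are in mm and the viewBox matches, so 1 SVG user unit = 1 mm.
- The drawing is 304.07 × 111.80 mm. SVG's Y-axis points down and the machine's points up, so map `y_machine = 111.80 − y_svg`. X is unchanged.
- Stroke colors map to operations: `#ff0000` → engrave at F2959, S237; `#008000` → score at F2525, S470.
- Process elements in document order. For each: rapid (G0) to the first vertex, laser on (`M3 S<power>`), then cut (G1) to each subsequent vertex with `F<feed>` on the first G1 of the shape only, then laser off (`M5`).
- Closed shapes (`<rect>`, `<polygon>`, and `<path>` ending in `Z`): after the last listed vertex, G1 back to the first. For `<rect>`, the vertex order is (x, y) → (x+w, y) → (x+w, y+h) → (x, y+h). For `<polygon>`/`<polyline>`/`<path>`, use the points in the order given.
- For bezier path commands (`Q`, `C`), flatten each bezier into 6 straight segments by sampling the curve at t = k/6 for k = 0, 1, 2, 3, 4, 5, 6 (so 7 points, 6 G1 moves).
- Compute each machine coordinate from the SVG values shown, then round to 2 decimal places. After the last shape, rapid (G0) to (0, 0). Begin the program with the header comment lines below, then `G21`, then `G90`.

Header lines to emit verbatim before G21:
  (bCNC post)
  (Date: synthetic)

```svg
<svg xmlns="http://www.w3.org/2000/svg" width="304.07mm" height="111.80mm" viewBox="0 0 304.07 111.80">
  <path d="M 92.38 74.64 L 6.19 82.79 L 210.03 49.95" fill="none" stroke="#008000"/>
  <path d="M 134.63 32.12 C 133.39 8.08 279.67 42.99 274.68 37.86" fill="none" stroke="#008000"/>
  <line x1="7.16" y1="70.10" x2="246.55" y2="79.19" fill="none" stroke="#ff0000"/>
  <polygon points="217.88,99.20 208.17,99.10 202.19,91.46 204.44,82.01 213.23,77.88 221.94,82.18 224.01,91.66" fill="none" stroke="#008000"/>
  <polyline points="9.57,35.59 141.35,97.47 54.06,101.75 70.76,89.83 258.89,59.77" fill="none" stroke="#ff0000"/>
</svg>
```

(bCNC post)
(Date: synthetic)
G21
G90
G0 X92.38 Y37.16
M3 S470
G1 X6.19 Y29.01 F2525
G1 X210.03 Y61.85
M5
G0 X134.63 Y79.68
M3 S470
G1 X144.92 Y87.25 F2525
G1 X171.50 Y87.74
G1 X206.06 Y83.90
G1 X240.31 Y78.49
G1 X265.95 Y74.25
G1 X274.68 Y73.94
M5
G0 X7.16 Y41.70
M3 S237
G1 X246.55 Y32.61 F2959
M5
G0 X217.88 Y12.60
M3 S470
G1 X208.17 Y12.70 F2525
G1 X202.19 Y20.34
G1 X204.44 Y29.79
G1 X213.23 Y33.92
G1 X221.94 Y29.62
G1 X224.01 Y20.14
G1 X217.88 Y12.60
M5
G0 X9.57 Y76.21
M3 S237
G1 X141.35 Y14.33 F2959
G1 X54.06 Y10.05
G1 X70.76 Y21.97
G1 X258.89 Y52.03
M5
G0 X0.00 Y0.00

Since the viewBox matches the mm dimensions, user units are millimetres directly. The only transform is the Y-flip y_m = 111.80 − y_svg.

Shape 1 is a open polyline drawn with `<path>`. Its stroke #008000 means score at S470, F2525. After flipping Y the toolpath is (92.38,37.16) → (6.19,29.01) → (210.03,61.85).

Shape 2 is a cubic bezier drawn with `<path>`. Its stroke #008000 means score at S470, F2525. After flipping Y the toolpath is (134.63,79.68) → (144.92,87.25) → (171.50,87.74) → (206.06,83.90) → (240.31,78.49) → (265.95,74.25) → (274.68,73.94).

Shape 3 is a line segment drawn with `<line>`. Its stroke #ff0000 means engrave at S237, F2959. After flipping Y the toolpath is (7.16,41.70) → (246.55,32.61).

Shape 4 is a regular polygon drawn with `<polygon>`. Its stroke #008000 means score at S470, F2525. After flipping Y the toolpath is (217.88,12.60) → (208.17,12.70) → (202.19,20.34) → (204.44,29.79) → (213.23,33.92) → (221.94,29.62) → (224.01,20.14) → (217.88,12.60), returning to the start.

Shape 5 is a open polyline drawn with `<polyline>`. Its stroke #ff0000 means engrave at S237, F2959. After flipping Y the toolpath is (9.57,76.21) → (141.35,14.33) → (54.06,10.05) → (70.76,21.97) → (258.89,52.03).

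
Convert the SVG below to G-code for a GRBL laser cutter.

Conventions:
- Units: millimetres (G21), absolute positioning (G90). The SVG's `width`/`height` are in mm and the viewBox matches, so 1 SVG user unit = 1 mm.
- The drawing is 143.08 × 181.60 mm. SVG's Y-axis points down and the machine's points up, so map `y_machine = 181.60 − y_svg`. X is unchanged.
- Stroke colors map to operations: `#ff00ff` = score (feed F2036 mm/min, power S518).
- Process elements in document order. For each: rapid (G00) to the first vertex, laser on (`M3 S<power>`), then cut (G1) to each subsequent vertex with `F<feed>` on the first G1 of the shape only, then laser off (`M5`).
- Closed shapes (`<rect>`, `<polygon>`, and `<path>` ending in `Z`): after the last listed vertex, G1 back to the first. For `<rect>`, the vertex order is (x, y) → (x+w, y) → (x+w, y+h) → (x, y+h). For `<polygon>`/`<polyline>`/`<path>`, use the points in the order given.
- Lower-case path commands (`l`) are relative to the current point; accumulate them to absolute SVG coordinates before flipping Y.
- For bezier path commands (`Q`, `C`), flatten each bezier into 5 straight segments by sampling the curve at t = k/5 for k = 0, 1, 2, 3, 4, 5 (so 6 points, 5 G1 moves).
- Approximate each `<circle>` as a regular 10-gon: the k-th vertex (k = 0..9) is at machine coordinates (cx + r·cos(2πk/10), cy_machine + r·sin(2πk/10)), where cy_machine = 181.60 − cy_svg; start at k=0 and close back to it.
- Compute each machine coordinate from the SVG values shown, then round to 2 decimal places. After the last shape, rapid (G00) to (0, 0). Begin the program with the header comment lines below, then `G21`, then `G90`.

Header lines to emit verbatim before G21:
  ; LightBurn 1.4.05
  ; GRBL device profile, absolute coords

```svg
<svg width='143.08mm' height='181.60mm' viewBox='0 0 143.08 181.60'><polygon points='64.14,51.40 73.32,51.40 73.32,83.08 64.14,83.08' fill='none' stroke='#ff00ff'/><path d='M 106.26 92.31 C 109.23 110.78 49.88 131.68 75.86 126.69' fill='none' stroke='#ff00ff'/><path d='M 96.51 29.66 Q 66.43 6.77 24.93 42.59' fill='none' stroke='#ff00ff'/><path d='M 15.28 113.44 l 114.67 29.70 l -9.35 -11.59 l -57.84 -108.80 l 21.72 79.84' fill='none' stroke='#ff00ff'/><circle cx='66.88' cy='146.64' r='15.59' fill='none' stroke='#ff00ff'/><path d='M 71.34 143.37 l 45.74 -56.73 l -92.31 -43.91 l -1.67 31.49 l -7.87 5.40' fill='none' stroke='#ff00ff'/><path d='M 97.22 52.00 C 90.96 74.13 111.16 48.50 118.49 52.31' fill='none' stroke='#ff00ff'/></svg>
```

; LightBurn 1.4.05
; GRBL device profile, absolute coords
G21
G90
G00 X64.14 Y130.20
M3 S518
G1 X73.32 Y130.20 F2036
G1 X73.32 Y98.52
G1 X64.14 Y98.52
G1 X64.14 Y130.20
M5
G00 X106.26 Y89.29
M3 S518
G1 X101.74 Y78.14 F2036
G1 X89.36 Y67.77
G1 X76.19 Y59.54
G1 X69.33 Y54.80
G1 X75.86 Y54.91
M5
G00 X96.51 Y151.94
M3 S518
G1 X84.02 Y158.75 F2036
G1 X70.62 Y160.86
G1 X56.30 Y158.27
G1 X41.07 Y150.99
G1 X24.93 Y139.01
M5
G00 X15.28 Y68.16
M3 S518
G1 X129.95 Y38.46 F2036
G1 X120.60 Y50.05
G1 X62.76 Y158.85
G1 X84.48 Y79.01
M5
G00 X82.47 Y34.96
M3 S518
G1 X79.49 Y44.12 F2036
G1 X71.70 Y49.79
G1 X62.06 Y49.79
G1 X54.27 Y44.12
G1 X51.29 Y34.96
G1 X54.27 Y25.80
G1 X62.06 Y20.13
G1 X71.70 Y20.13
G1 X79.49 Y25.80
G1 X82.47 Y34.96
M5
G00 X71.34 Y38.23
M3 S518
G1 X117.08 Y94.96 F2036
G1 X24.77 Y138.87
G1 X23.10 Y107.38
G1 X15.23 Y101.98
M5
G00 X97.22 Y129.60
M3 S518
G1 X96.32 Y121.44 F2036
G1 X99.89 Y121.03
G1 X106.03 Y124.67
G1 X112.86 Y128.66
G1 X118.49 Y129.29
M5
G00 X0.00 Y0.00

1 u = 1 mm; y_m = 181.60 − y.

[1] `<polygon>` rectangle, #ff00ff→score S518 F2036: (64.14,130.20) → (73.32,130.20) → (73.32,98.52) → (64.14,98.52) → (64.14,130.20) (closed)

[2] `<path>` cubic bezier, #ff00ff→score S518 F2036: (106.26,89.29) → (101.74,78.14) → (89.36,67.77) → (76.19,59.54) → (69.33,54.80) → (75.86,54.91)

[3] `<path>` quadratic bezier, #ff00ff→score S518 F2036: (96.51,151.94) → (84.02,158.75) → (70.62,160.86) → (56.30,158.27) → (41.07,150.99) → (24.93,139.01)

[4] `<path>` open polyline, #ff00ff→score S518 F2036: (15.28,68.16) → (129.95,38.46) → (120.60,50.05) → (62.76,158.85) → (84.48,79.01)

[5] `<circle>` circle, #ff00ff→score S518 F2036: (82.47,34.96) → (79.49,44.12) → (71.70,49.79) → (62.06,49.79) → (54.27,44.12) → (51.29,34.96) → (54.27,25.80) → (62.06,20.13) → (71.70,20.13) → (79.49,25.80) → (82.47,34.96) (closed)

[6] `<path>` open polyline, #ff00ff→score S518 F2036: (71.34,38.23) → (117.08,94.96) → (24.77,138.87) → (23.10,107.38) → (15.23,101.98)

[7] `<path>` cubic bezier, #ff00ff→score S518 F2036: (97.22,129.60) → (96.32,121.44) → (99.89,121.03) → (106.03,124.67) → (112.86,128.66) → (118.49,129.29)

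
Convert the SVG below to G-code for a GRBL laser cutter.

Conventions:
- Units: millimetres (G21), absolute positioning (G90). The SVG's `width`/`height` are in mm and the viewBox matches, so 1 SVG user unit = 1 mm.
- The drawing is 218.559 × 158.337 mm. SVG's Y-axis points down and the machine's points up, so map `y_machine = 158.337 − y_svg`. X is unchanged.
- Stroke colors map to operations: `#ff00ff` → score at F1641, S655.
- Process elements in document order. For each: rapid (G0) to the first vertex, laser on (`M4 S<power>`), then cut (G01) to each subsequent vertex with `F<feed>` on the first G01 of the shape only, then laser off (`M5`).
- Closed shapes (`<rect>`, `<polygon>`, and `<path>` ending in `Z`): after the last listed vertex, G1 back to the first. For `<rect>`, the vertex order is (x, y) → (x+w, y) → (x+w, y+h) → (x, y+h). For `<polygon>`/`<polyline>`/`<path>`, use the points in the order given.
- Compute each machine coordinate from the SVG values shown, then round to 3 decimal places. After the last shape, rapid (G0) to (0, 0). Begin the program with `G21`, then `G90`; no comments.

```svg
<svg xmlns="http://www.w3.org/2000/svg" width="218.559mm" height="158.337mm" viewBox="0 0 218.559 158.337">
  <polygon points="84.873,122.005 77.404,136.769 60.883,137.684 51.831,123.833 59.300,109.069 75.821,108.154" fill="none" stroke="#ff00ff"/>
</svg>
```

G21
G90
G0 X84.873 Y36.332
M4 S655
G01 X77.404 Y21.568 F1641
G01 X60.883 Y20.653
G01 X51.831 Y34.504
G01 X59.300 Y49.268
G01 X75.821 Y50.183
G01 X84.873 Y36.332
M5
G0 X0.000 Y0.000

Since the viewBox matches the mm dimensions, user units are millimetres directly. The only transform is the Y-flip y_m = 158.337 − y_svg.

Shape 1 is a regular polygon drawn with `<polygon>`. Its stroke #ff00ff means score at S655, F1641. After flipping Y the toolpath is (84.873,36.332) → (77.404,21.568) → (60.883,20.653) → (51.831,34.504) → (59.300,49.268) → (75.821,50.183) → (84.873,36.332), returning to the start.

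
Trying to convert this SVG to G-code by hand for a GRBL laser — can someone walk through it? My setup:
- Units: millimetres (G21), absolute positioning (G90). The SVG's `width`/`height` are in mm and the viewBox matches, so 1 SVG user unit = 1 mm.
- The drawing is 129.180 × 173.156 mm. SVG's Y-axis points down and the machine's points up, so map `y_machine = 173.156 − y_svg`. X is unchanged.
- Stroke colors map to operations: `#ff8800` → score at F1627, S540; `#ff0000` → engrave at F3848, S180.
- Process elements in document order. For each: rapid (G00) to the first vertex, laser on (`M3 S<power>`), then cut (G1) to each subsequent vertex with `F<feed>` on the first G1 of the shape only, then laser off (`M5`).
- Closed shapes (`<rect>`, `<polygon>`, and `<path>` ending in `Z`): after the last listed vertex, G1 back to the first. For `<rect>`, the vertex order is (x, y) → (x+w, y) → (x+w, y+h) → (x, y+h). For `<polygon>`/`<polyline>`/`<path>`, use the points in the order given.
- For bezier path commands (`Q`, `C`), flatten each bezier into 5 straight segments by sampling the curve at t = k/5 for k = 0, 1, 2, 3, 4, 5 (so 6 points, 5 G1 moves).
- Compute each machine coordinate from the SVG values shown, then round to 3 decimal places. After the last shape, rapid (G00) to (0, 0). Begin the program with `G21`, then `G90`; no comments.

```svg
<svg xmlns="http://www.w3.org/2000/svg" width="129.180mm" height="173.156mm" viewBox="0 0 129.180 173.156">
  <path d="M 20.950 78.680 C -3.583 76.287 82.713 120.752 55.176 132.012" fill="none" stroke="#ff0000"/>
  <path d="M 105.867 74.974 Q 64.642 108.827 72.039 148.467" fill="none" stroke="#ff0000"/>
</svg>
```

G21
G90
G00 X20.950 Y94.476
M3 S180
G1 X17.732 Y90.929 F3848
G1 X30.330 Y79.980
G1 X47.959 Y65.470
G1 X59.836 Y51.244
G1 X55.176 Y41.144
M5
G00 X105.867 Y98.182
M3 S180
G1 X91.322 Y84.409 F3848
G1 X80.667 Y70.174
G1 X73.901 Y55.475
G1 X71.025 Y40.314
G1 X72.039 Y24.689
M5
G00 X0.000 Y0.000

Since the viewBox matches the mm dimensions, user units are millimetres directly. The only transform is the Y-flip y_m = 173.156 − y_svg.

Shape 1 is a cubic bezier drawn with `<path>`. Its stroke #ff0000 means engrave at S180, F3848. After flipping Y the toolpath is (20.950,94.476) → (17.732,90.929) → (30.330,79.980) → (47.959,65.470) → (59.836,51.244) → (55.176,41.144).

Shape 2 is a quadratic bezier drawn with `<path>`. Its stroke #ff0000 means engrave at S180, F3848. After flipping Y the toolpath is (105.867,98.182) → (91.322,84.409) → (80.667,70.174) → (73.901,55.475) → (71.025,40.314) → (72.039,24.689).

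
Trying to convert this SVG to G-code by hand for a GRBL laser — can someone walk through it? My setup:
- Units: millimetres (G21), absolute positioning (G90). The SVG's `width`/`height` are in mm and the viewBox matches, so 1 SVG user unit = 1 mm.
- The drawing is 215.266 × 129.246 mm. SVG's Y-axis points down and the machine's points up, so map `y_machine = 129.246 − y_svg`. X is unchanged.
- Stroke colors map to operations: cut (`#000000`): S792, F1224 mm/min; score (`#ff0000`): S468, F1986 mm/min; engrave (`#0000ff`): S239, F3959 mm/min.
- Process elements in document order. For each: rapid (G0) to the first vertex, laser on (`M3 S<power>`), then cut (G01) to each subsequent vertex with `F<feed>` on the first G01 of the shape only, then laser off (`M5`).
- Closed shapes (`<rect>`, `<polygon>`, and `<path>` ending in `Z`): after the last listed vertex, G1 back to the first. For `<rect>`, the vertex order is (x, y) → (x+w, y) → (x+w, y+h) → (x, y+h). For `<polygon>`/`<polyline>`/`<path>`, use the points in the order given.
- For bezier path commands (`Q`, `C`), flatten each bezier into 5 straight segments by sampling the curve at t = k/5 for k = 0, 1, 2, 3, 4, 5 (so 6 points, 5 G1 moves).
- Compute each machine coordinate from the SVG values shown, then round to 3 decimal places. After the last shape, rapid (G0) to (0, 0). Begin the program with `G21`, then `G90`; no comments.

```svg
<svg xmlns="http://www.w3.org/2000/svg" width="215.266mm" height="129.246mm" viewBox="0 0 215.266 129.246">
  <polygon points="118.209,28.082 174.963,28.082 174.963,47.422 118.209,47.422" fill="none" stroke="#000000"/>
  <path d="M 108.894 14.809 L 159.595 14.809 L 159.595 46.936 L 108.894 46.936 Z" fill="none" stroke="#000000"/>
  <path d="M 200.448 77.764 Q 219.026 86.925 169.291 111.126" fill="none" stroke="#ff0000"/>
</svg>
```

Since the viewBox matches the mm dimensions, user units are millimetres directly. The only transform is the Y-flip y_m = 129.246 − y_svg.

Shape 1 is a rectangle drawn with `<polygon>`. Its stroke #000000 means cut at S792, F1224. After flipping Y the toolpath is (118.209,101.164) → (174.963,101.164) → (174.963,81.824) → (118.209,81.824) → (118.209,101.164), returning to the start.

Shape 2 is a rectangle drawn with `<path>`. Its stroke #000000 means cut at S792, F1224. After flipping Y the toolpath is (108.894,114.437) → (159.595,114.437) → (159.595,82.310) → (108.894,82.310) → (108.894,114.437), returning to the start.

Shape 3 is a quadratic bezier drawn with `<path>`. Its stroke #ff0000 means score at S468, F1986. After flipping Y the toolpath is (200.448,51.482) → (205.147,47.216) → (204.380,41.747) → (198.149,35.074) → (186.452,27.199) → (169.291,18.120).

G21
G90
G0 X118.209 Y101.164
M3 S792
G01 X174.963 Y101.164 F1224
G01 X174.963 Y81.824
G01 X118.209 Y81.824
G01 X118.209 Y101.164
M5
G0 X108.894 Y114.437
M3 S792
G01 X159.595 Y114.437 F1224
G01 X159.595 Y82.310
G01 X108.894 Y82.310
G01 X108.894 Y114.437
M5
G0 X200.448 Y51.482
M3 S468
G01 X205.147 Y47.216 F1986
G01 X204.380 Y41.747
G01 X198.149 Y35.074
G01 X186.452 Y27.199
G01 X169.291 Y18.120
M5
G0 X0.000 Y0.000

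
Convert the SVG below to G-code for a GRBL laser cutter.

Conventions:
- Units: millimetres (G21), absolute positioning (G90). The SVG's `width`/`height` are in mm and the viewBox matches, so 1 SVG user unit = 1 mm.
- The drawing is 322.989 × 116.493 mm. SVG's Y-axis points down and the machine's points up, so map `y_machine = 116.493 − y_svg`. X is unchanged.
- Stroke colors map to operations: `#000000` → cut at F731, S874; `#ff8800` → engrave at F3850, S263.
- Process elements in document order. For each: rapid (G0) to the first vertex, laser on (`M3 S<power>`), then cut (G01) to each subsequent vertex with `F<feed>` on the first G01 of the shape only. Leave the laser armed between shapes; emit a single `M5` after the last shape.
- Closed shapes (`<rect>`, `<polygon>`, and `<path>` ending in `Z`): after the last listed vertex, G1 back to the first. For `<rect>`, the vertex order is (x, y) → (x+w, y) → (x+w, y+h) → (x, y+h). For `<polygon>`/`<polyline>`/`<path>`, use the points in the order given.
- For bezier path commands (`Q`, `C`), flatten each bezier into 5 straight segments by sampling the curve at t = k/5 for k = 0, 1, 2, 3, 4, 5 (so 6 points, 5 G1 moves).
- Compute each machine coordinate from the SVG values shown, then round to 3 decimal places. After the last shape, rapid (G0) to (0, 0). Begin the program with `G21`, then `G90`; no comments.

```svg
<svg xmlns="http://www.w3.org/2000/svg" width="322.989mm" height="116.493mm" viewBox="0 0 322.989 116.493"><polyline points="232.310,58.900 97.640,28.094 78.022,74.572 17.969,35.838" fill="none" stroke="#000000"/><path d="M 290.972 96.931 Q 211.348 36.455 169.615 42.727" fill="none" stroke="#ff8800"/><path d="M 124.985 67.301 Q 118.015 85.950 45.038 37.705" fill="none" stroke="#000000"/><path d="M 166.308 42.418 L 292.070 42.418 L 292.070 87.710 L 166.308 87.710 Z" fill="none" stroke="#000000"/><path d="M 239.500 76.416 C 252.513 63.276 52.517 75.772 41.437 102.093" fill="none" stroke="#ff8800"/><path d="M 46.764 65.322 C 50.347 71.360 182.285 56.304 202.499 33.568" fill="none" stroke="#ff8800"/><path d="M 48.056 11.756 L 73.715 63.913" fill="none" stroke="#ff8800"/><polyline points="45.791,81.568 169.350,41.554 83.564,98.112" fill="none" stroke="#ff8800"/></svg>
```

G21
G90
G0 X232.310 Y57.593
M3 S874
G01 X97.640 Y88.399 F731
G01 X78.022 Y41.921
G01 X17.969 Y80.655
G0 X290.972 Y19.562
M3 S263
G01 X260.638 Y41.082 F3850
G01 X233.335 Y57.263
G01 X209.064 Y68.104
G01 X187.824 Y73.605
G01 X169.615 Y73.766
G0 X124.985 Y49.192
M3 S874
G01 X119.557 Y44.408 F731
G01 X108.848 Y44.976
G01 X92.858 Y50.895
G01 X71.589 Y62.166
G01 X45.038 Y78.788
G0 X166.308 Y74.075
M3 S874
G01 X292.070 Y74.075 F731
G01 X292.070 Y28.783
G01 X166.308 Y28.783
G01 X166.308 Y74.075
G0 X239.500 Y40.077
M3 S263
G01 X224.962 Y44.979 F3850
G01 X178.594 Y44.296
G01 X119.689 Y38.593
G01 X67.540 Y28.439
G01 X41.437 Y14.400
G0 X46.764 Y51.171
M3 S263
G01 X62.396 Y49.972 F3850
G01 X97.309 Y53.192
G01 X139.980 Y60.187
G01 X178.884 Y70.312
G01 X202.499 Y82.925
G0 X48.056 Y104.737
M3 S263
G01 X73.715 Y52.580 F3850
G0 X45.791 Y34.925
M3 S263
G01 X169.350 Y74.939 F3850
G01 X83.564 Y18.381
M5
G0 X0.000 Y0.000

Since the viewBox matches the mm dimensions, user units are millimetres directly. The only transform is the Y-flip y_m = 116.493 − y_svg.

Shape 1 is a open polyline drawn with `<polyline>`. Its stroke #000000 means cut at S874, F731. After flipping Y the toolpath is (232.310,57.593) → (97.640,88.399) → (78.022,41.921) → (17.969,80.655).

Shape 2 is a quadratic bezier drawn with `<path>`. Its stroke #ff8800 means engrave at S263, F3850. After flipping Y the toolpath is (290.972,19.562) → (260.638,41.082) → (233.335,57.263) → (209.064,68.104) → (187.824,73.605) → (169.615,73.766).

Shape 3 is a quadratic bezier drawn with `<path>`. Its stroke #000000 means cut at S874, F731. After flipping Y the toolpath is (124.985,49.192) → (119.557,44.408) → (108.848,44.976) → (92.858,50.895) → (71.589,62.166) → (45.038,78.788).

Shape 4 is a rectangle drawn with `<path>`. Its stroke #000000 means cut at S874, F731. After flipping Y the toolpath is (166.308,74.075) → (292.070,74.075) → (292.070,28.783) → (166.308,28.783) → (166.308,74.075), returning to the start.

Shape 5 is a cubic bezier drawn with `<path>`. Its stroke #ff8800 means engrave at S263, F3850. After flipping Y the toolpath is (239.500,40.077) → (224.962,44.979) → (178.594,44.296) → (119.689,38.593) → (67.540,28.439) → (41.437,14.400).

Shape 6 is a cubic bezier drawn with `<path>`. Its stroke #ff8800 means engrave at S263, F3850. After flipping Y the toolpath is (46.764,51.171) → (62.396,49.972) → (97.309,53.192) → (139.980,60.187) → (178.884,70.312) → (202.499,82.925).

Shape 7 is a line segment drawn with `<path>`. Its stroke #ff8800 means engrave at S263, F3850. After flipping Y the toolpath is (48.056,104.737) → (73.715,52.580).

Shape 8 is a open polyline drawn with `<polyline>`. Its stroke #ff8800 means engrave at S263, F3850. After flipping Y the toolpath is (45.791,34.925) → (169.350,74.939) → (83.564,18.381).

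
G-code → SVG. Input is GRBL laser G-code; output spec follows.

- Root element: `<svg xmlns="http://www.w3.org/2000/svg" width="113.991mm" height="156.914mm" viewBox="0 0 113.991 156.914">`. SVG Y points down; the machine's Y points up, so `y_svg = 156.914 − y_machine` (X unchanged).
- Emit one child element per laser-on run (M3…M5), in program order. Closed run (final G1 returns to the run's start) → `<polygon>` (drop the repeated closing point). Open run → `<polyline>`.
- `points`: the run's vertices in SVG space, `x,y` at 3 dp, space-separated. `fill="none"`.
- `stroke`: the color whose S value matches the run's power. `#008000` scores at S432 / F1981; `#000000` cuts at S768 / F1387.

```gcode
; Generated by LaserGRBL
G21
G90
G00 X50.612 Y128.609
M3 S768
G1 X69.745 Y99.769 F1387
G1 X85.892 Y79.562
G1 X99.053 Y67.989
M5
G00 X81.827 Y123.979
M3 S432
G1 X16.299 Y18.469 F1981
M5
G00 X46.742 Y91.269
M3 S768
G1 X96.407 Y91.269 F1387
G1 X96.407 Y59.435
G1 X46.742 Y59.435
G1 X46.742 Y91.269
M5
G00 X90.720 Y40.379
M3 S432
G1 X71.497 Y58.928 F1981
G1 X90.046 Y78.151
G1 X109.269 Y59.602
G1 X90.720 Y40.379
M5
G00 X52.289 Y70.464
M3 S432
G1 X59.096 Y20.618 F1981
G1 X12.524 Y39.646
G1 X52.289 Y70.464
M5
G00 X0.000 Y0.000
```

<svg xmlns="http://www.w3.org/2000/svg" width="113.991mm" height="156.914mm" viewBox="0 0 113.991 156.914">
  <polyline points="50.612,28.305 69.745,57.145 85.892,77.352 99.053,88.925" fill="none" stroke="#000000"/>
  <polyline points="81.827,32.935 16.299,138.445" fill="none" stroke="#008000"/>
  <polygon points="46.742,65.645 96.407,65.645 96.407,97.479 46.742,97.479" fill="none" stroke="#000000"/>
  <polygon points="90.720,116.535 71.497,97.986 90.046,78.763 109.269,97.312" fill="none" stroke="#008000"/>
  <polygon points="52.289,86.450 59.096,136.296 12.524,117.268" fill="none" stroke="#008000"/>
</svg>

Each laser-on run becomes one SVG element. Flip Y back into SVG space with y_svg = 156.914 − y_machine.

Run 1: power S768 maps to stroke `#000000` (cut). The run is open, so emit a `<polyline>` with points (Y-flipped): 50.612,28.305 69.745,57.145 85.892,77.352 99.053,88.925.

Run 2: the run's S432 means `#008000` (score). The run is open, so emit a `<polyline>` with points (Y-flipped): 81.827,32.935 16.299,138.445.

Run 3: the run's S768 means `#000000` (cut). The run returns to its start, so emit a `<polygon>` with points (Y-flipped): 46.742,65.645 96.407,65.645 96.407,97.479 46.742,97.479.

Run 4: power S432 maps to stroke `#008000` (score). The run returns to its start, so emit a `<polygon>` with points (Y-flipped): 90.720,116.535 71.497,97.986 90.046,78.763 109.269,97.312.

Run 5: power S432 maps to stroke `#008000` (score). The run returns to its start, so emit a `<polygon>` with points (Y-flipped): 52.289,86.450 59.096,136.296 12.524,117.268.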